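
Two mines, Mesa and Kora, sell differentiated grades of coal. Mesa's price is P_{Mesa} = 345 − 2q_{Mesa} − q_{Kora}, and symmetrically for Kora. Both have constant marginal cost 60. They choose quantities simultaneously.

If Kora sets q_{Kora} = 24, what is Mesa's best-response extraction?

Mine Mesa's profit: π = q_{Mesa}(345 − 2q_{Mesa} − q_{Kora}) − 60q_{Mesa}.
∂π/∂q_{Mesa} = 285 − 4q_{Mesa} − q_{Kora} = 0 ⇒ q_{Mesa} = 71.25 − 0.25q_{Kora}.
At q_{Kora} = 24: q_{Mesa} = 71.25 − 0.25·24 = 65.25.

65.25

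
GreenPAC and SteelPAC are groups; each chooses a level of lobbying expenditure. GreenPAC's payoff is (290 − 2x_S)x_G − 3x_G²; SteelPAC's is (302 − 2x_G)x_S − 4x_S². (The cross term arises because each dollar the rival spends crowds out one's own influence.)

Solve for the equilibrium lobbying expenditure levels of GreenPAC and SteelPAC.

39, 28

Expanding GreenPAC's payoff: 290x_G − 2x_Sx_G − 3x_G².
∂π/∂x_G = 290 − 2x_S − 6x_G = 0, so x_G = 145/3 − (1/3)x_S.
Likewise for SteelPAC: x_S = 37.75 − 0.25x_G.
Solving the two reaction functions simultaneously: (1 − (−1/3)(−0.25))x_G = 145/3 − (1/3)·37.75, so (11/12)x_G = 35.75 and x_G = 39.
Then x_S = 37.75 − 0.25·39 = 28.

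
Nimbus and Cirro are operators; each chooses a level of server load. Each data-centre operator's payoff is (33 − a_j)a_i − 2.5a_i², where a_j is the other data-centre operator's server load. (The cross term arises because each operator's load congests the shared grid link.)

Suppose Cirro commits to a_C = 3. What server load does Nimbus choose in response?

Nimbus's payoff is (33 − a_C)a_N − 2.5a_N².
∂π/∂a_N = 33 − a_C − 5a_N = 0, so a_N = 6.6 − 0.2a_C.
At a_C = 3: a_N = 6.6 − 0.2·3 = 6.

6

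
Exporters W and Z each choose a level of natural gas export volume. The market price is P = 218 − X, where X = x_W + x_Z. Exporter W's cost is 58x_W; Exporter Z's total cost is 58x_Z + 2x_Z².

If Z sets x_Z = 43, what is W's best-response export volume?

Exporter W's profit: π = x_W(218 − (x_W + x_Z)) − 58x_W.
∂π/∂x_W = 160 − 2x_W − x_Z = 0, so x_W = 80 − 0.5x_Z.
At x_Z = 43: x_W = 80 − 0.5·43 = 58.5.

58.5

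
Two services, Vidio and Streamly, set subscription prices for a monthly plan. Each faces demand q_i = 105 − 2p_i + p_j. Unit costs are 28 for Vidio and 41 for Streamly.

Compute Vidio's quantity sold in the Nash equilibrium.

54.8

Vidio's profit: π = (p_{Vidio} − 28)(105 − 2p_{Vidio} + p_{Streamly}).
∂π/∂p_{Vidio} = 161 − 4p_{Vidio} + p_{Streamly} = 0 ⇒ p_{Vidio} = 40.25 + 0.25p_{Streamly}.
Similarly p_{Streamly} = 46.75 + 0.25p_{Vidio}.
Plugging p_{Streamly} into Vidio's best response: p_{Vidio} = 40.25 + 0.25(46.75 + 0.25p_{Vidio}) ⇒ 0.9375p_{Vidio} = 51.9375, so p_{Vidio} = 55.4.
Then p_{Streamly} = 46.75 + 0.25·55.4 = 60.6.
q_{Vidio} = 105 − 2·55.4 + 60.6 = 54.8.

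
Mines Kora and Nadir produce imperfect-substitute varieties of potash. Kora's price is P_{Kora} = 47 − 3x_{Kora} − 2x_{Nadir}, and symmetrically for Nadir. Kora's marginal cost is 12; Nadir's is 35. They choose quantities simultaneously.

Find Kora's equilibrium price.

29.4375

Mine Kora's profit: π = x_{Kora}(47 − 3x_{Kora} − 2x_{Nadir}) − 12x_{Kora}.
∂π/∂x_{Kora} = 35 − 6x_{Kora} − 2x_{Nadir} = 0 ⇒ x_{Kora} = 35/6 − (1/3)x_{Nadir}.
Similarly x_{Nadir} = 2 − (1/3)x_{Kora}.
Solving the two reaction functions simultaneously: (1 − (−1/3)(−1/3))x_{Kora} = 35/6 − (1/3)·2, so (8/9)x_{Kora} = 31/6 and x_{Kora} = 5.8125.
Then x_{Nadir} = 2 − (1/3)·5.8125 = 0.0625.
P_{Kora} = 47 − 3·5.8125 − 2·0.0625 = 29.4375.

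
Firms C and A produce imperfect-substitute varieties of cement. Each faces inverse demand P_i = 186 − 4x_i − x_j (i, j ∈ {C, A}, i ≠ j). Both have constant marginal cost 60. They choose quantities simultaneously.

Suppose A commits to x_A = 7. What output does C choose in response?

14.875

Firm C's profit: π = x_C(186 − 4x_C − x_A) − 60x_C.
∂π/∂x_C = 126 − 8x_C − x_A = 0 ⇒ x_C = 15.75 − 0.125x_A.
At x_A = 7: x_C = 15.75 − 0.125·7 = 14.875.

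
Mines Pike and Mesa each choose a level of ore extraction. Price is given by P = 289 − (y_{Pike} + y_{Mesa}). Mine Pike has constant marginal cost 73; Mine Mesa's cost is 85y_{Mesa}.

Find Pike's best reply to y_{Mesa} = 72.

Mine Pike's profit: π = y_{Pike}(289 − (y_{Pike} + y_{Mesa})) − 73y_{Pike}.
∂π/∂y_{Pike} = 216 − 2y_{Pike} − y_{Mesa} = 0, so y_{Pike} = 108 − 0.5y_{Mesa}.
At y_{Mesa} = 72: y_{Pike} = 108 − 0.5·72 = 72.

72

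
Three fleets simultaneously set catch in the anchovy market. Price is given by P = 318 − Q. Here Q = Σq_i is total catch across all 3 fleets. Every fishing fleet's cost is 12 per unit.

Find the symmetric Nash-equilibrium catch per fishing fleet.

76.5

A representative fishing fleet's profit is π_i = q_i(318 − Q) − 12q_i, with Q = q_i + Σ_{j≠i} q_j.
First-order condition: 306 − 2q_i − Σ_{j≠i} q_j = 0.
With identical fishing fleets, set every q_j = q: then 306 − 2q − 2q = 0, i.e. q = 306/4 = 76.5.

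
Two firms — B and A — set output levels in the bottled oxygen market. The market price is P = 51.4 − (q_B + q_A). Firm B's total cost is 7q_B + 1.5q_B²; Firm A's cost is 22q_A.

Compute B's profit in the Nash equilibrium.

Firm B's profit: π = q_B(51.4 − (q_B + q_A)) − 7q_B − 1.5q_B².
∂π/∂q_B = 44.4 − 5q_B − q_A = 0, so q_B = 8.88 − 0.2q_A.
For A: ∂π/∂q_A = 29.4 − 2q_A − q_B = 0 ⇒ q_A = 14.7 − 0.5q_B.
Solving the two reaction functions simultaneously: (1 − (−0.2)(−0.5))q_B = 8.88 − 0.2·14.7, so 0.9q_B = 5.94 and q_B = 6.6.
Then q_A = 14.7 − 0.5·6.6 = 11.4.
Price P = 51.4 − 18 = 33.4.
B's profit: (33.4 − 7)·6.6 − 1.5(6.6)² = 108.9.

108.9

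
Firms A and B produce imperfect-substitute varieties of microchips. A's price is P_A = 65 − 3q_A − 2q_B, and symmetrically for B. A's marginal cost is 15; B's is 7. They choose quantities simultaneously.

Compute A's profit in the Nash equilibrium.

99.1875

Firm A's profit: π = q_A(65 − 3q_A − 2q_B) − 15q_A.
∂π/∂q_A = 50 − 6q_A − 2q_B = 0 ⇒ q_A = 25/3 − (1/3)q_B.
Similarly q_B = 29/3 − (1/3)q_A.
Solving the two reaction functions simultaneously: (1 − (−1/3)(−1/3))q_A = 25/3 − (1/3)·(29/3), so (8/9)q_A = 46/9 and q_A = 5.75.
Then q_B = 29/3 − (1/3)·5.75 = 7.75.
P_A = 65 − 3·5.75 − 2·7.75 = 32.25.
Profit = (32.25 − 15)·5.75 = 99.1875.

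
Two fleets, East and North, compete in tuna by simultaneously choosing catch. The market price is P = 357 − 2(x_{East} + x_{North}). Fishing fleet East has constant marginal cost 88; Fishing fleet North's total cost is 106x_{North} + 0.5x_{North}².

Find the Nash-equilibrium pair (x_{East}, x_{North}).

Fishing fleet East's profit: π = x_{East}(357 − 2(x_{East} + x_{North})) − 88x_{East}.
∂π/∂x_{East} = 269 − 4x_{East} − 2x_{North} = 0, so x_{East} = 67.25 − 0.5x_{North}.
For North: ∂π/∂x_{North} = 251 − 5x_{North} − 2x_{East} = 0 ⇒ x_{North} = 50.2 − 0.4x_{East}.
Solving the two reaction functions simultaneously: (1 − (−0.5)(−0.4))x_{East} = 67.25 − 0.5·50.2, so 0.8x_{East} = 42.15 and x_{East} = 52.6875.
Then x_{North} = 50.2 − 0.4·52.6875 = 29.125.

52.6875, 29.125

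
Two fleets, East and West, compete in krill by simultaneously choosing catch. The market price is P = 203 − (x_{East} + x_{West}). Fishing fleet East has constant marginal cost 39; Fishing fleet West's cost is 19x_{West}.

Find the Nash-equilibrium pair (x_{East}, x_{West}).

48, 68

Fishing fleet East's profit: π = x_{East}(203 − (x_{East} + x_{West})) − 39x_{East}.
∂π/∂x_{East} = 164 − 2x_{East} − x_{West} = 0, so x_{East} = 82 − 0.5x_{West}.
By the same steps for West: x_{West} = 92 − 0.5x_{East}.
Substituting the second reaction function into the first: x_{East} = 82 − 0.5(92 − 0.5x_{East}), which gives 0.75x_{East} = 36 ⇒ x_{East} = 48.
Then x_{West} = 92 − 0.5·48 = 68.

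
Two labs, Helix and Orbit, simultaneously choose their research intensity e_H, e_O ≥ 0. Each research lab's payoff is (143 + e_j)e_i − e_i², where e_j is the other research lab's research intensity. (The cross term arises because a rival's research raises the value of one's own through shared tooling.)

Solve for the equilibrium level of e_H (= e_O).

Helix's payoff is (143 + e_O)e_H − e_H².
∂π/∂e_H = 143 + e_O − 2e_H = 0, so e_H = 71.5 + 0.5e_O.
The game is symmetric, so in equilibrium e_O = e_H: the reaction function gives 0.5e_H = 71.5, hence e_H = 143.

143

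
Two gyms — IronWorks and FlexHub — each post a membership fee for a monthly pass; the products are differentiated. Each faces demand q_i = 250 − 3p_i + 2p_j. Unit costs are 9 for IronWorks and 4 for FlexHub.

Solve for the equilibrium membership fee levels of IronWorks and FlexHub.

IronWorks's profit: π = (p_{IronWorks} − 9)(250 − 3p_{IronWorks} + 2p_{FlexHub}).
∂π/∂p_{IronWorks} = 277 − 6p_{IronWorks} + 2p_{FlexHub} = 0 ⇒ p_{IronWorks} = 277/6 + (1/3)p_{FlexHub}.
Similarly p_{FlexHub} = 131/3 + (1/3)p_{IronWorks}.
Solving the two reaction functions simultaneously: (1 − (1/3)(1/3))p_{IronWorks} = 277/6 + (1/3)·(131/3), so (8/9)p_{IronWorks} = 1093/18 and p_{IronWorks} = 68.3125.
Then p_{FlexHub} = 131/3 + (1/3)·68.3125 = 66.4375.

68.3125, 66.4375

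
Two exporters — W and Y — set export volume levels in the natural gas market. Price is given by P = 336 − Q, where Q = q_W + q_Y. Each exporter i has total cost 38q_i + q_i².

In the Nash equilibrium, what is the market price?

216.8

Exporter W's profit: π = q_W(336 − (q_W + q_Y)) − 38q_W − q_W².
∂π/∂q_W = 298 − 4q_W − q_Y = 0, so q_W = 74.5 − 0.25q_Y.
By symmetry q_Y = q_W; substituting into the reaction function, 1.25q_W = 74.5 and q_W = 59.6.
Equilibrium price: P = 336 − 119.2 = 216.8.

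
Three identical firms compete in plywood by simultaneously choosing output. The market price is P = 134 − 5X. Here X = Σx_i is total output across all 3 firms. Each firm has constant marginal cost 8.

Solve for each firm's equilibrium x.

A representative firm's profit is π_i = x_i(134 − 5X) − 8x_i, with X = x_i + Σ_{j≠i} x_j.
First-order condition: 126 − 10x_i − 5Σ_{j≠i} x_j = 0.
Imposing symmetry (x_j = x for all j) turns Σ_{j≠i} x_j into 2x, so 126 = 20x and x = 6.3.

6.3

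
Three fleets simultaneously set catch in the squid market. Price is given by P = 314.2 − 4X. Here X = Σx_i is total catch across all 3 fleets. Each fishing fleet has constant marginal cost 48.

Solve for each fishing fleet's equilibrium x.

A representative fishing fleet's profit is π_i = x_i(314.2 − 4X) − 48x_i, with X = x_i + Σ_{j≠i} x_j.
First-order condition: 266.2 − 8x_i − 4Σ_{j≠i} x_j = 0.
Imposing symmetry (x_j = x for all j) turns Σ_{j≠i} x_j into 2x, so 266.2 = 16x and x = 16.6375.

16.6375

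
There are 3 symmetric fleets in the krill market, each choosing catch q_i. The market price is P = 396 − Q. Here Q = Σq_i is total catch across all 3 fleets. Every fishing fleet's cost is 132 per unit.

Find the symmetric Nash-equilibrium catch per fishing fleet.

66

A representative fishing fleet's profit is π_i = q_i(396 − Q) − 132q_i, with Q = q_i + Σ_{j≠i} q_j.
First-order condition: 264 − 2q_i − Σ_{j≠i} q_j = 0.
In a symmetric equilibrium every fishing fleet chooses the same q, so Σ_{j≠i} q_j = 2q. The condition becomes 264 − 4q = 0, giving q = 264/4 = 66.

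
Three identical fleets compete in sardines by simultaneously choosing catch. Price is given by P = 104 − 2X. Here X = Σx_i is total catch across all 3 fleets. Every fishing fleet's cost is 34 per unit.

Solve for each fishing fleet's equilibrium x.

A representative fishing fleet's profit is π_i = x_i(104 − 2X) − 34x_i, with X = x_i + Σ_{j≠i} x_j.
First-order condition: 70 − 4x_i − 2Σ_{j≠i} x_j = 0.
In a symmetric equilibrium every fishing fleet chooses the same x, so Σ_{j≠i} x_j = 2x. The condition becomes 70 − 8x = 0, giving x = 70/8 = 8.75.

8.75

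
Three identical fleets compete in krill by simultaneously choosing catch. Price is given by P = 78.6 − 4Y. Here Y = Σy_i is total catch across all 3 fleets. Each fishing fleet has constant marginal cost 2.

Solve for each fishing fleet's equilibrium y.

A representative fishing fleet's profit is π_i = y_i(78.6 − 4Y) − 2y_i, with Y = y_i + Σ_{j≠i} y_j.
First-order condition: 76.6 − 8y_i − 4Σ_{j≠i} y_j = 0.
With identical fishing fleets, set every y_j = y: then 76.6 − 8y − 8y = 0, i.e. y = 76.6/16 = 4.7875.

4.7875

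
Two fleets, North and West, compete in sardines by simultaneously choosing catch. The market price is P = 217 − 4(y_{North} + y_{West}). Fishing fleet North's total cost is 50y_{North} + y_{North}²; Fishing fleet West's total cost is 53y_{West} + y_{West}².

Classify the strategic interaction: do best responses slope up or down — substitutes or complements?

strategic substitutes

Fishing fleet North's profit: π = y_{North}(217 − 4(y_{North} + y_{West})) − 50y_{North} − y_{North}².
∂π/∂y_{North} = 167 − 10y_{North} − 4y_{West} = 0, so y_{North} = 16.7 − 0.4y_{West}.
The best-response slope dy_{North}/dy_{West} = −0.4 < 0: the reaction function is downward-sloping, so the choices are strategic substitutes.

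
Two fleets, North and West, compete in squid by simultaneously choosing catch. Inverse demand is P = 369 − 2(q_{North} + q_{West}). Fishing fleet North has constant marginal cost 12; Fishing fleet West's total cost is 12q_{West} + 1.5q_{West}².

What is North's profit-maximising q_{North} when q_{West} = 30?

74.25

Fishing fleet North's profit: π = q_{North}(369 − 2(q_{North} + q_{West})) − 12q_{North}.
∂π/∂q_{North} = 357 − 4q_{North} − 2q_{West} = 0, so q_{North} = 89.25 − 0.5q_{West}.
At q_{West} = 30: q_{North} = 89.25 − 0.5·30 = 74.25.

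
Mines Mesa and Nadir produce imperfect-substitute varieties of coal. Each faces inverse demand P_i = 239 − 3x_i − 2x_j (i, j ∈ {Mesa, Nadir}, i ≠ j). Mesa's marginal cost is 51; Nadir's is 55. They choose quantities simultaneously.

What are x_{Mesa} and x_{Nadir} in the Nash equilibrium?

23.75, 22.75

Mine Mesa's profit: π = x_{Mesa}(239 − 3x_{Mesa} − 2x_{Nadir}) − 51x_{Mesa}.
∂π/∂x_{Mesa} = 188 − 6x_{Mesa} − 2x_{Nadir} = 0 ⇒ x_{Mesa} = 94/3 − (1/3)x_{Nadir}.
Similarly x_{Nadir} = 92/3 − (1/3)x_{Mesa}.
Solving the two reaction functions simultaneously: (1 − (−1/3)(−1/3))x_{Mesa} = 94/3 − (1/3)·(92/3), so (8/9)x_{Mesa} = 190/9 and x_{Mesa} = 23.75.
Then x_{Nadir} = 92/3 − (1/3)·23.75 = 22.75.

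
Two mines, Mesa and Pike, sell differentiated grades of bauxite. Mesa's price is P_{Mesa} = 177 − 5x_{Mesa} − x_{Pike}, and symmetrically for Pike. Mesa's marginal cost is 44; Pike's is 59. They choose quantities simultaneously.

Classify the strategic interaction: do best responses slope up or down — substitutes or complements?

Mine Mesa's profit: π = x_{Mesa}(177 − 5x_{Mesa} − x_{Pike}) − 44x_{Mesa}.
∂π/∂x_{Mesa} = 133 − 10x_{Mesa} − x_{Pike} = 0 ⇒ x_{Mesa} = 13.3 − 0.1x_{Pike}.
The best-response slope dx_{Mesa}/dx_{Pike} = −0.1 < 0: the reaction function is downward-sloping, so the choices are strategic substitutes.

strategic substitutes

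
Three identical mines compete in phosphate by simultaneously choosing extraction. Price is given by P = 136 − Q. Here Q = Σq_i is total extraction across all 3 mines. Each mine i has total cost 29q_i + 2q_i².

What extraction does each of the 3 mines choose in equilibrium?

A representative mine's profit is π_i = q_i(136 − Q) − 29q_i − 2q_i², with Q = q_i + Σ_{j≠i} q_j.
First-order condition: 107 − 6q_i − Σ_{j≠i} q_j = 0.
Imposing symmetry (q_j = q for all j) turns Σ_{j≠i} q_j into 2q, so 107 = 8q and q = 13.375.

13.375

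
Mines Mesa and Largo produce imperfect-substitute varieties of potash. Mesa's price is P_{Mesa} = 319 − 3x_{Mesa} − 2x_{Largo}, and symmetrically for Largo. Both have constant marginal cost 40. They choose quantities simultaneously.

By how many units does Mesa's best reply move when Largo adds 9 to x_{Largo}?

-3

Mine Mesa's profit: π = x_{Mesa}(319 − 3x_{Mesa} − 2x_{Largo}) − 40x_{Mesa}.
∂π/∂x_{Mesa} = 279 − 6x_{Mesa} − 2x_{Largo} = 0 ⇒ x_{Mesa} = 46.5 − (1/3)x_{Largo}.
The reaction-function slope is −1/3, so a 9-unit rise in x_{Largo} moves x_{Mesa} by −1/3 × 9 = −3. Mesa's best response falls — the actions are strategic substitutes.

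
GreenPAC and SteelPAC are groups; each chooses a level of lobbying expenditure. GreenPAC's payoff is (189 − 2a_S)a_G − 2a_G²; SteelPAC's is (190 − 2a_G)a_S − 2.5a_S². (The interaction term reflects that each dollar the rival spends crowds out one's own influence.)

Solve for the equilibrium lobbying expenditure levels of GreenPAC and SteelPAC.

35.3125, 23.875

Expanding GreenPAC's payoff: 189a_G − 2a_Sa_G − 2a_G².
∂π/∂a_G = 189 − 2a_S − 4a_G = 0, so a_G = 47.25 − 0.5a_S.
Likewise for SteelPAC: a_S = 38 − 0.4a_G.
Substituting the second reaction function into the first: a_G = 47.25 − 0.5(38 − 0.4a_G), which gives 0.8a_G = 28.25 ⇒ a_G = 35.3125.
Then a_S = 38 − 0.4·35.3125 = 23.875.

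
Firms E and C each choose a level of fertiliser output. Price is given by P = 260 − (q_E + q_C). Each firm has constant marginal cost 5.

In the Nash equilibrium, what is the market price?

90

Firm E's profit: π = q_E(260 − (q_E + q_C)) − 5q_E.
∂π/∂q_E = 255 − 2q_E − q_C = 0, so q_E = 127.5 − 0.5q_C.
The game is symmetric, so in equilibrium q_C = q_E: the reaction function gives 1.5q_E = 127.5, hence q_E = 85.
Equilibrium price: P = 260 − 170 = 90.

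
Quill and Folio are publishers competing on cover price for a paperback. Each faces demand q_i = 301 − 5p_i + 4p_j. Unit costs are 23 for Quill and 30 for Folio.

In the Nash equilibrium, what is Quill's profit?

11520

Quill's profit: π = (p_{Quill} − 23)(301 − 5p_{Quill} + 4p_{Folio}).
∂π/∂p_{Quill} = 416 − 10p_{Quill} + 4p_{Folio} = 0 ⇒ p_{Quill} = 41.6 + 0.4p_{Folio}.
Similarly p_{Folio} = 45.1 + 0.4p_{Quill}.
Solving the two reaction functions simultaneously: (1 − (0.4)(0.4))p_{Quill} = 41.6 + 0.4·45.1, so 0.84p_{Quill} = 59.64 and p_{Quill} = 71.
Then p_{Folio} = 45.1 + 0.4·71 = 73.5.
q_{Quill} = 301 − 5·71 + 4·73.5 = 240.
Profit = (71 − 23)·240 = 11520.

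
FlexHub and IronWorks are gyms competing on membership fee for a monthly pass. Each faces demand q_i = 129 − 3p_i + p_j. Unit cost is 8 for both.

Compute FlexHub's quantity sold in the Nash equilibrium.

67.8

FlexHub's profit: π = (p_{FlexHub} − 8)(129 − 3p_{FlexHub} + p_{IronWorks}).
∂π/∂p_{FlexHub} = 153 − 6p_{FlexHub} + p_{IronWorks} = 0 ⇒ p_{FlexHub} = 25.5 + (1/6)p_{IronWorks}.
By symmetry p_{IronWorks} = p_{FlexHub}; substituting into the reaction function, (5/6)p_{FlexHub} = 25.5 and p_{FlexHub} = 30.6.
q_{FlexHub} = 129 − 3·30.6 + 30.6 = 67.8.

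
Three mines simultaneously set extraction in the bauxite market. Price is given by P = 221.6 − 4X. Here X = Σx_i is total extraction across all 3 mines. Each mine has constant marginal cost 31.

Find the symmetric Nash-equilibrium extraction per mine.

A representative mine's profit is π_i = x_i(221.6 − 4X) − 31x_i, with X = x_i + Σ_{j≠i} x_j.
First-order condition: 190.6 − 8x_i − 4Σ_{j≠i} x_j = 0.
In a symmetric equilibrium every mine chooses the same x, so Σ_{j≠i} x_j = 2x. The condition becomes 190.6 − 16x = 0, giving x = 190.6/16 = 11.9125.

11.9125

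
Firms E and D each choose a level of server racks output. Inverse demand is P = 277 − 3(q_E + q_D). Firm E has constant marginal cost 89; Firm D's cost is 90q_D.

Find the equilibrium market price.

152

Firm E's profit: π = q_E(277 − 3(q_E + q_D)) − 89q_E.
∂π/∂q_E = 188 − 6q_E − 3q_D = 0, so q_E = 94/3 − 0.5q_D.
By the same steps for D: q_D = 187/6 − 0.5q_E.
Plugging q_D into E's best response: q_E = 94/3 − 0.5(187/6 − 0.5q_E) ⇒ 0.75q_E = 15.75, so q_E = 21.
Then q_D = 187/6 − 0.5·21 = 62/3.
Equilibrium price: P = 277 − 3·(125/3) = 152.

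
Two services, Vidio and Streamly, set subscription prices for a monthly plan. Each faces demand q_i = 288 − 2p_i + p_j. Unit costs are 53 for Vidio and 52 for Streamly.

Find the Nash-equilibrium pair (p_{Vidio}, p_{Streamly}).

131.2, 130.8

Vidio's profit: π = (p_{Vidio} − 53)(288 − 2p_{Vidio} + p_{Streamly}).
∂π/∂p_{Vidio} = 394 − 4p_{Vidio} + p_{Streamly} = 0 ⇒ p_{Vidio} = 98.5 + 0.25p_{Streamly}.
Similarly p_{Streamly} = 98 + 0.25p_{Vidio}.
Solving the two reaction functions simultaneously: (1 − (0.25)(0.25))p_{Vidio} = 98.5 + 0.25·98, so 0.9375p_{Vidio} = 123 and p_{Vidio} = 131.2.
Then p_{Streamly} = 98 + 0.25·131.2 = 130.8.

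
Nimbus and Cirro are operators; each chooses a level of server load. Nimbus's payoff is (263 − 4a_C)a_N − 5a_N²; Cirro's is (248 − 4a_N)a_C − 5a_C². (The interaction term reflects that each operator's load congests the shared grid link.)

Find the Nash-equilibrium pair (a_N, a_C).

Expanding Nimbus's payoff: 263a_N − 4a_Ca_N − 5a_N².
∂π/∂a_N = 263 − 4a_C − 10a_N = 0, so a_N = 26.3 − 0.4a_C.
Likewise for Cirro: a_C = 24.8 − 0.4a_N.
Plugging a_C into Nimbus's best response: a_N = 26.3 − 0.4(24.8 − 0.4a_N) ⇒ 0.84a_N = 16.38, so a_N = 19.5.
Then a_C = 24.8 − 0.4·19.5 = 17.

19.5, 17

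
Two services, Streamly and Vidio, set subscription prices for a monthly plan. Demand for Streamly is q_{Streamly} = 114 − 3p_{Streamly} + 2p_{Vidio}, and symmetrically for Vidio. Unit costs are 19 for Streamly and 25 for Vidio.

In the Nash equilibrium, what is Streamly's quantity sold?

74.625

Streamly's profit: π = (p_{Streamly} − 19)(114 − 3p_{Streamly} + 2p_{Vidio}).
∂π/∂p_{Streamly} = 171 − 6p_{Streamly} + 2p_{Vidio} = 0 ⇒ p_{Streamly} = 28.5 + (1/3)p_{Vidio}.
Similarly p_{Vidio} = 31.5 + (1/3)p_{Streamly}.
Plugging p_{Vidio} into Streamly's best response: p_{Streamly} = 28.5 + (1/3)(31.5 + (1/3)p_{Streamly}) ⇒ (8/9)p_{Streamly} = 39, so p_{Streamly} = 43.875.
Then p_{Vidio} = 31.5 + (1/3)·43.875 = 46.125.
q_{Streamly} = 114 − 3·43.875 + 2·46.125 = 74.625.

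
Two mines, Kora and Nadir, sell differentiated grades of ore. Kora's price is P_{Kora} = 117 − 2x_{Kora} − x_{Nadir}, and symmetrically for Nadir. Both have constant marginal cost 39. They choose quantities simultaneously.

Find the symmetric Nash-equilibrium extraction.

Mine Kora's profit: π = x_{Kora}(117 − 2x_{Kora} − x_{Nadir}) − 39x_{Kora}.
∂π/∂x_{Kora} = 78 − 4x_{Kora} − x_{Nadir} = 0 ⇒ x_{Kora} = 19.5 − 0.25x_{Nadir}.
The game is symmetric, so in equilibrium x_{Nadir} = x_{Kora}: the reaction function gives 1.25x_{Kora} = 19.5, hence x_{Kora} = 15.6.

15.6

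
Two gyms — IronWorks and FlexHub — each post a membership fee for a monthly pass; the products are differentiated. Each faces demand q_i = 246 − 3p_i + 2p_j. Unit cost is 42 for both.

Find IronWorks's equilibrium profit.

IronWorks's profit: π = (p_{IronWorks} − 42)(246 − 3p_{IronWorks} + 2p_{FlexHub}).
∂π/∂p_{IronWorks} = 372 − 6p_{IronWorks} + 2p_{FlexHub} = 0 ⇒ p_{IronWorks} = 62 + (1/3)p_{FlexHub}.
By symmetry p_{FlexHub} = p_{IronWorks}; substituting into the reaction function, (2/3)p_{IronWorks} = 62 and p_{IronWorks} = 93.
q_{IronWorks} = 246 − 3·93 + 2·93 = 153.
Profit = (93 − 42)·153 = 7803.

7803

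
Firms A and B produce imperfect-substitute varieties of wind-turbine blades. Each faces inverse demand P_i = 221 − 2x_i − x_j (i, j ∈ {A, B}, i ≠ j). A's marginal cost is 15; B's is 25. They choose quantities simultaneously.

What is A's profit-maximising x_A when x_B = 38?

Firm A's profit: π = x_A(221 − 2x_A − x_B) − 15x_A.
∂π/∂x_A = 206 − 4x_A − x_B = 0 ⇒ x_A = 51.5 − 0.25x_B.
At x_B = 38: x_A = 51.5 − 0.25·38 = 42.

42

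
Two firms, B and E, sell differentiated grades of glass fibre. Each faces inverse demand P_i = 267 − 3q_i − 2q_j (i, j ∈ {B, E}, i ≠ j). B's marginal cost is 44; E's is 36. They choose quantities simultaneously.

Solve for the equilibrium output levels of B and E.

Firm B's profit: π = q_B(267 − 3q_B − 2q_E) − 44q_B.
∂π/∂q_B = 223 − 6q_B − 2q_E = 0 ⇒ q_B = 223/6 − (1/3)q_E.
Similarly q_E = 38.5 − (1/3)q_B.
Plugging q_E into B's best response: q_B = 223/6 − (1/3)(38.5 − (1/3)q_B) ⇒ (8/9)q_B = 73/3, so q_B = 27.375.
Then q_E = 38.5 − (1/3)·27.375 = 29.375.

27.375, 29.375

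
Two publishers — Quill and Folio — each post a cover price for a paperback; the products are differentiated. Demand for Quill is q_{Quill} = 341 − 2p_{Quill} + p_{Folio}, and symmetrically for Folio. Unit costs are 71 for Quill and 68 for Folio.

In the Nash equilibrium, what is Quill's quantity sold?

Quill's profit: π = (p_{Quill} − 71)(341 − 2p_{Quill} + p_{Folio}).
∂π/∂p_{Quill} = 483 − 4p_{Quill} + p_{Folio} = 0 ⇒ p_{Quill} = 120.75 + 0.25p_{Folio}.
Similarly p_{Folio} = 119.25 + 0.25p_{Quill}.
Plugging p_{Folio} into Quill's best response: p_{Quill} = 120.75 + 0.25(119.25 + 0.25p_{Quill}) ⇒ 0.9375p_{Quill} = 150.5625, so p_{Quill} = 160.6.
Then p_{Folio} = 119.25 + 0.25·160.6 = 159.4.
q_{Quill} = 341 − 2·160.6 + 159.4 = 179.2.

179.2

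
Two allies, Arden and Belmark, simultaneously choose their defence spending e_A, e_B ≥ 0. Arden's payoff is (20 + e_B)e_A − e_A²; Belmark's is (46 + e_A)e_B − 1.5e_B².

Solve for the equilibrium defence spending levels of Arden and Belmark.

21.2, 22.4

Expanding Arden's payoff: 20e_A + e_Be_A − e_A².
∂π/∂e_A = 20 + e_B − 2e_A = 0, so e_A = 10 + 0.5e_B.
Likewise for Belmark: e_B = 46/3 + (1/3)e_A.
Plugging e_B into Arden's best response: e_A = 10 + 0.5(46/3 + (1/3)e_A) ⇒ (5/6)e_A = 53/3, so e_A = 21.2.
Then e_B = 46/3 + (1/3)·21.2 = 22.4.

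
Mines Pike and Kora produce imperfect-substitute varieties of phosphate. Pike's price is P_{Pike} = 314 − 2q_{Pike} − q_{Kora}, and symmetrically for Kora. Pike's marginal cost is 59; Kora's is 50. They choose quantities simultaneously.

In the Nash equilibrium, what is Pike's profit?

5080.32

Mine Pike's profit: π = q_{Pike}(314 − 2q_{Pike} − q_{Kora}) − 59q_{Pike}.
∂π/∂q_{Pike} = 255 − 4q_{Pike} − q_{Kora} = 0 ⇒ q_{Pike} = 63.75 − 0.25q_{Kora}.
Similarly q_{Kora} = 66 − 0.25q_{Pike}.
Plugging q_{Kora} into Pike's best response: q_{Pike} = 63.75 − 0.25(66 − 0.25q_{Pike}) ⇒ 0.9375q_{Pike} = 47.25, so q_{Pike} = 50.4.
Then q_{Kora} = 66 − 0.25·50.4 = 53.4.
P_{Pike} = 314 − 2·50.4 − 53.4 = 159.8.
Profit = (159.8 − 59)·50.4 = 5080.32.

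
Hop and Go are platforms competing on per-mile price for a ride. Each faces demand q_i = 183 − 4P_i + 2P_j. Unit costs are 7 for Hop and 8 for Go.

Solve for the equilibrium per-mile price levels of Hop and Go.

35.3, 35.7

Hop's profit: π = (P_{Hop} − 7)(183 − 4P_{Hop} + 2P_{Go}).
∂π/∂P_{Hop} = 211 − 8P_{Hop} + 2P_{Go} = 0 ⇒ P_{Hop} = 26.375 + 0.25P_{Go}.
Similarly P_{Go} = 26.875 + 0.25P_{Hop}.
Plugging P_{Go} into Hop's best response: P_{Hop} = 26.375 + 0.25(26.875 + 0.25P_{Hop}) ⇒ 0.9375P_{Hop} = 1059/32, so P_{Hop} = 35.3.
Then P_{Go} = 26.875 + 0.25·35.3 = 35.7.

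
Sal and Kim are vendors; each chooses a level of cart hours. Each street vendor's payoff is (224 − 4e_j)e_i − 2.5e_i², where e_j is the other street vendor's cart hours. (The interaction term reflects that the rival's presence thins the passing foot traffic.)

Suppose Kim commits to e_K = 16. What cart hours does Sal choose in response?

Sal's payoff is (224 − 4e_K)e_S − 2.5e_S².
∂π/∂e_S = 224 − 4e_K − 5e_S = 0, so e_S = 44.8 − 0.8e_K.
At e_K = 16: e_S = 44.8 − 0.8·16 = 32.

32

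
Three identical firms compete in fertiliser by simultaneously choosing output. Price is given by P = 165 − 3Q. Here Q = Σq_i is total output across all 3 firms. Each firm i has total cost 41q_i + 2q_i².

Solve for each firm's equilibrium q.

7.75

A representative firm's profit is π_i = q_i(165 − 3Q) − 41q_i − 2q_i², with Q = q_i + Σ_{j≠i} q_j.
First-order condition: 124 − 10q_i − 3Σ_{j≠i} q_j = 0.
Imposing symmetry (q_j = q for all j) turns Σ_{j≠i} q_j into 2q, so 124 = 16q and q = 7.75.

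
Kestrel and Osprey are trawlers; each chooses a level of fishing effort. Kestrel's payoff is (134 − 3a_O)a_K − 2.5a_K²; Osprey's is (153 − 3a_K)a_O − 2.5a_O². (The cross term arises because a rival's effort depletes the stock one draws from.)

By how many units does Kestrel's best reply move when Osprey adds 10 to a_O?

-6

Expanding Kestrel's payoff: 134a_K − 3a_Oa_K − 2.5a_K².
∂π/∂a_K = 134 − 3a_O − 5a_K = 0, so a_K = 26.8 − 0.6a_O.
The reaction-function slope is −0.6, so a 10-unit rise in a_O moves a_K by −0.6 × 10 = −6. Kestrel's best response falls — the actions are strategic substitutes.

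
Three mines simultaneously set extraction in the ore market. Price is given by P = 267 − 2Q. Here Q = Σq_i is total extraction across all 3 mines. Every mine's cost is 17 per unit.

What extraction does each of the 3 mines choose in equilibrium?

A representative mine's profit is π_i = q_i(267 − 2Q) − 17q_i, with Q = q_i + Σ_{j≠i} q_j.
First-order condition: 250 − 4q_i − 2Σ_{j≠i} q_j = 0.
Imposing symmetry (q_j = q for all j) turns Σ_{j≠i} q_j into 2q, so 250 = 8q and q = 31.25.

31.25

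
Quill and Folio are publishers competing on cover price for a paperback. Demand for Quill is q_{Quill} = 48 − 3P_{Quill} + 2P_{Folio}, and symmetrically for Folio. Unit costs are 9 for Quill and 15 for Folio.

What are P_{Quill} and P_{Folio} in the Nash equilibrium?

Quill's profit: π = (P_{Quill} − 9)(48 − 3P_{Quill} + 2P_{Folio}).
∂π/∂P_{Quill} = 75 − 6P_{Quill} + 2P_{Folio} = 0 ⇒ P_{Quill} = 12.5 + (1/3)P_{Folio}.
Similarly P_{Folio} = 15.5 + (1/3)P_{Quill}.
Solving the two reaction functions simultaneously: (1 − (1/3)(1/3))P_{Quill} = 12.5 + (1/3)·15.5, so (8/9)P_{Quill} = 53/3 and P_{Quill} = 19.875.
Then P_{Folio} = 15.5 + (1/3)·19.875 = 22.125.

19.875, 22.125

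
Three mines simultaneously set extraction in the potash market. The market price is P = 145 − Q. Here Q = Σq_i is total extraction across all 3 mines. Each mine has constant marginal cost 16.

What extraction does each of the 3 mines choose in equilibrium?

32.25

A representative mine's profit is π_i = q_i(145 − Q) − 16q_i, with Q = q_i + Σ_{j≠i} q_j.
First-order condition: 129 − 2q_i − Σ_{j≠i} q_j = 0.
In a symmetric equilibrium every mine chooses the same q, so Σ_{j≠i} q_j = 2q. The condition becomes 129 − 4q = 0, giving q = 129/4 = 32.25.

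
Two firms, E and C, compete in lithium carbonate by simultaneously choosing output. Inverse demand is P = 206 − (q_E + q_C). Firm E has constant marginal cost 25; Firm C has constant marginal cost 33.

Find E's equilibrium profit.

Firm E's profit: π = q_E(206 − (q_E + q_C)) − 25q_E.
∂π/∂q_E = 181 − 2q_E − q_C = 0, so q_E = 90.5 − 0.5q_C.
By the same steps for C: q_C = 86.5 − 0.5q_E.
Substituting the second reaction function into the first: q_E = 90.5 − 0.5(86.5 − 0.5q_E), which gives 0.75q_E = 47.25 ⇒ q_E = 63.
Then q_C = 86.5 − 0.5·63 = 55.
Price P = 206 − 118 = 88.
E's profit: (88 − 25)·63 = 3969.

3969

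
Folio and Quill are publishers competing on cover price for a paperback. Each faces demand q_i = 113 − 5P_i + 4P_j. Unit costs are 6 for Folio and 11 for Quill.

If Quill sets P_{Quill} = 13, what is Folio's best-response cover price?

19.5

Folio's profit: π = (P_{Folio} − 6)(113 − 5P_{Folio} + 4P_{Quill}).
∂π/∂P_{Folio} = 143 − 10P_{Folio} + 4P_{Quill} = 0 ⇒ P_{Folio} = 14.3 + 0.4P_{Quill}.
At P_{Quill} = 13: P_{Folio} = 14.3 + 0.4·13 = 19.5.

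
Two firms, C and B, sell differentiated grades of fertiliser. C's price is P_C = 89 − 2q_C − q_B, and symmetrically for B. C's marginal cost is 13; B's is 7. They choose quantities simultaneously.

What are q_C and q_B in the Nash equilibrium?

Firm C's profit: π = q_C(89 − 2q_C − q_B) − 13q_C.
∂π/∂q_C = 76 − 4q_C − q_B = 0 ⇒ q_C = 19 − 0.25q_B.
Similarly q_B = 20.5 − 0.25q_C.
Solving the two reaction functions simultaneously: (1 − (−0.25)(−0.25))q_C = 19 − 0.25·20.5, so 0.9375q_C = 13.875 and q_C = 14.8.
Then q_B = 20.5 − 0.25·14.8 = 16.8.

14.8, 16.8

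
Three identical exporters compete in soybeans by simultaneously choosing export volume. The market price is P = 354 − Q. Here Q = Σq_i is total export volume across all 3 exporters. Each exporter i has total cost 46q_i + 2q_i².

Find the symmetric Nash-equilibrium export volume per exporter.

A representative exporter's profit is π_i = q_i(354 − Q) − 46q_i − 2q_i², with Q = q_i + Σ_{j≠i} q_j.
First-order condition: 308 − 6q_i − Σ_{j≠i} q_j = 0.
With identical exporters, set every q_j = q: then 308 − 6q − 2q = 0, i.e. q = 308/8 = 38.5.

38.5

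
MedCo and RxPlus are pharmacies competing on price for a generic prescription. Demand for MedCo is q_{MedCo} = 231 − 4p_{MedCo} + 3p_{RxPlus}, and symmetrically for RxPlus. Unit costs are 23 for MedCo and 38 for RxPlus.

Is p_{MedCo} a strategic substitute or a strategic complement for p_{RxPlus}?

MedCo's profit: π = (p_{MedCo} − 23)(231 − 4p_{MedCo} + 3p_{RxPlus}).
∂π/∂p_{MedCo} = 323 − 8p_{MedCo} + 3p_{RxPlus} = 0 ⇒ p_{MedCo} = 40.375 + 0.375p_{RxPlus}.
The best-response slope dp_{MedCo}/dp_{RxPlus} = 0.375 > 0: the reaction function is upward-sloping, so the choices are strategic complements.

strategic complements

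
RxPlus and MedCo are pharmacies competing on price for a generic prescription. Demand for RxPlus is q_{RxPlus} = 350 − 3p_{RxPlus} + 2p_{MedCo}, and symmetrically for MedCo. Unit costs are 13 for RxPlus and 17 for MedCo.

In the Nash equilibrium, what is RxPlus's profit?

RxPlus's profit: π = (p_{RxPlus} − 13)(350 − 3p_{RxPlus} + 2p_{MedCo}).
∂π/∂p_{RxPlus} = 389 − 6p_{RxPlus} + 2p_{MedCo} = 0 ⇒ p_{RxPlus} = 389/6 + (1/3)p_{MedCo}.
Similarly p_{MedCo} = 401/6 + (1/3)p_{RxPlus}.
Solving the two reaction functions simultaneously: (1 − (1/3)(1/3))p_{RxPlus} = 389/6 + (1/3)·(401/6), so (8/9)p_{RxPlus} = 784/9 and p_{RxPlus} = 98.
Then p_{MedCo} = 401/6 + (1/3)·98 = 99.5.
q_{RxPlus} = 350 − 3·98 + 2·99.5 = 255.
Profit = (98 − 13)·255 = 21675.

21675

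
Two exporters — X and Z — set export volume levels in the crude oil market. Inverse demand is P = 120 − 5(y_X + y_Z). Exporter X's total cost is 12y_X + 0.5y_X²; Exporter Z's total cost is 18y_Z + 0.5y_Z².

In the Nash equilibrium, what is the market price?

54.375

Exporter X's profit: π = y_X(120 − 5(y_X + y_Z)) − 12y_X − 0.5y_X².
∂π/∂y_X = 108 − 11y_X − 5y_Z = 0, so y_X = 108/11 − (5/11)y_Z.
By the same steps for Z: y_Z = 102/11 − (5/11)y_X.
Substituting the second reaction function into the first: y_X = 108/11 − (5/11)(102/11 − (5/11)y_X), which gives (96/121)y_X = 678/121 ⇒ y_X = 7.0625.
Then y_Z = 102/11 − (5/11)·7.0625 = 6.0625.
Equilibrium price: P = 120 − 5·13.125 = 54.375.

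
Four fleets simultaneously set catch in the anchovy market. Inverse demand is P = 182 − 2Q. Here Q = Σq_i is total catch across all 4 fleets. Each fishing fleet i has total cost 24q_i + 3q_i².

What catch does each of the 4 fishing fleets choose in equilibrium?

A representative fishing fleet's profit is π_i = q_i(182 − 2Q) − 24q_i − 3q_i², with Q = q_i + Σ_{j≠i} q_j.
First-order condition: 158 − 10q_i − 2Σ_{j≠i} q_j = 0.
With identical fishing fleets, set every q_j = q: then 158 − 10q − 6q = 0, i.e. q = 158/16 = 9.875.

9.875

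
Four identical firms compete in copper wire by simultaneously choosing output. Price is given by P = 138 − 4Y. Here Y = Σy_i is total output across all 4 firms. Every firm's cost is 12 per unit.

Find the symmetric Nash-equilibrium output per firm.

6.3

A representative firm's profit is π_i = y_i(138 − 4Y) − 12y_i, with Y = y_i + Σ_{j≠i} y_j.
First-order condition: 126 − 8y_i − 4Σ_{j≠i} y_j = 0.
Imposing symmetry (y_j = y for all j) turns Σ_{j≠i} y_j into 3y, so 126 = 20y and y = 6.3.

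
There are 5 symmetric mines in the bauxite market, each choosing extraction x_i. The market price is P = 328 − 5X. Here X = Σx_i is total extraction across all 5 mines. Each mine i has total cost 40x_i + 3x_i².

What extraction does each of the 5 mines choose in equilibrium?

8

A representative mine's profit is π_i = x_i(328 − 5X) − 40x_i − 3x_i², with X = x_i + Σ_{j≠i} x_j.
First-order condition: 288 − 16x_i − 5Σ_{j≠i} x_j = 0.
Imposing symmetry (x_j = x for all j) turns Σ_{j≠i} x_j into 4x, so 288 = 36x and x = 8.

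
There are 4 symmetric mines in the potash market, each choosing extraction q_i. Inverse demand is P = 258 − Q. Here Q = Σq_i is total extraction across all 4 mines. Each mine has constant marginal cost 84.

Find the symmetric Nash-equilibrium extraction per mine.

34.8

A representative mine's profit is π_i = q_i(258 − Q) − 84q_i, with Q = q_i + Σ_{j≠i} q_j.
First-order condition: 174 − 2q_i − Σ_{j≠i} q_j = 0.
Imposing symmetry (q_j = q for all j) turns Σ_{j≠i} q_j into 3q, so 174 = 5q and q = 34.8.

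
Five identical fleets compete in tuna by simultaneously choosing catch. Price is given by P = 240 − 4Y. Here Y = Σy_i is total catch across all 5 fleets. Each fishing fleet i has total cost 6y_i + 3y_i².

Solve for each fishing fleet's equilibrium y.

A representative fishing fleet's profit is π_i = y_i(240 − 4Y) − 6y_i − 3y_i², with Y = y_i + Σ_{j≠i} y_j.
First-order condition: 234 − 14y_i − 4Σ_{j≠i} y_j = 0.
Imposing symmetry (y_j = y for all j) turns Σ_{j≠i} y_j into 4y, so 234 = 30y and y = 7.8.

7.8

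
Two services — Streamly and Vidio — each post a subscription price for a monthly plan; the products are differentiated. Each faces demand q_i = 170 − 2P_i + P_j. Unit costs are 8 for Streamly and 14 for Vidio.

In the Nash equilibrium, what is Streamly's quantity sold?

109.6

Streamly's profit: π = (P_{Streamly} − 8)(170 − 2P_{Streamly} + P_{Vidio}).
∂π/∂P_{Streamly} = 186 − 4P_{Streamly} + P_{Vidio} = 0 ⇒ P_{Streamly} = 46.5 + 0.25P_{Vidio}.
Similarly P_{Vidio} = 49.5 + 0.25P_{Streamly}.
Solving the two reaction functions simultaneously: (1 − (0.25)(0.25))P_{Streamly} = 46.5 + 0.25·49.5, so 0.9375P_{Streamly} = 58.875 and P_{Streamly} = 62.8.
Then P_{Vidio} = 49.5 + 0.25·62.8 = 65.2.
q_{Streamly} = 170 − 2·62.8 + 65.2 = 109.6.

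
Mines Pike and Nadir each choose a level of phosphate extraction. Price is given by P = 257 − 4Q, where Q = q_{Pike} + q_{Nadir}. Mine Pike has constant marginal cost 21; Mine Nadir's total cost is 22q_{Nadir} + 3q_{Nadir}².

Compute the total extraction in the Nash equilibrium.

Mine Pike's profit: π = q_{Pike}(257 − 4(q_{Pike} + q_{Nadir})) − 21q_{Pike}.
∂π/∂q_{Pike} = 236 − 8q_{Pike} − 4q_{Nadir} = 0, so q_{Pike} = 29.5 − 0.5q_{Nadir}.
For Nadir: ∂π/∂q_{Nadir} = 235 − 14q_{Nadir} − 4q_{Pike} = 0 ⇒ q_{Nadir} = 235/14 − (2/7)q_{Pike}.
Plugging q_{Nadir} into Pike's best response: q_{Pike} = 29.5 − 0.5(235/14 − (2/7)q_{Pike}) ⇒ (6/7)q_{Pike} = 591/28, so q_{Pike} = 24.625.
Then q_{Nadir} = 235/14 − (2/7)·24.625 = 9.75.
Total extraction: 24.625 + 9.75 = 34.375.

34.375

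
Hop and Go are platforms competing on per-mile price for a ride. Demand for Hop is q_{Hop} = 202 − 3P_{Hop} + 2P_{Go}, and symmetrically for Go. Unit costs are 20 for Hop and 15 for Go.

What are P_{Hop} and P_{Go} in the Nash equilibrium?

64.5625, 62.6875

Hop's profit: π = (P_{Hop} − 20)(202 − 3P_{Hop} + 2P_{Go}).
∂π/∂P_{Hop} = 262 − 6P_{Hop} + 2P_{Go} = 0 ⇒ P_{Hop} = 131/3 + (1/3)P_{Go}.
Similarly P_{Go} = 247/6 + (1/3)P_{Hop}.
Plugging P_{Go} into Hop's best response: P_{Hop} = 131/3 + (1/3)(247/6 + (1/3)P_{Hop}) ⇒ (8/9)P_{Hop} = 1033/18, so P_{Hop} = 64.5625.
Then P_{Go} = 247/6 + (1/3)·64.5625 = 62.6875.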